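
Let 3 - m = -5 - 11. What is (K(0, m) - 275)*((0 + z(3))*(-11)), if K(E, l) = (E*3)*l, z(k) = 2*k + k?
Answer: 27225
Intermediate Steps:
m = 19 (m = 3 - (-5 - 11) = 3 - 1*(-16) = 3 + 16 = 19)
z(k) = 3*k
K(E, l) = 3*E*l (K(E, l) = (3*E)*l = 3*E*l)
(K(0, m) - 275)*((0 + z(3))*(-11)) = (3*0*19 - 275)*((0 + 3*3)*(-11)) = (0 - 275)*((0 + 9)*(-11)) = -2475*(-11) = -275*(-99) = 27225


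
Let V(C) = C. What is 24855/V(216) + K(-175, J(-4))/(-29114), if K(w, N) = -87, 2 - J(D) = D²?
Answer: 120607877/1048104 ≈ 115.07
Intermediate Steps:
J(D) = 2 - D²
24855/V(216) + K(-175, J(-4))/(-29114) = 24855/216 - 87/(-29114) = 24855*(1/216) - 87*(-1/29114) = 8285/72 + 87/29114 = 120607877/1048104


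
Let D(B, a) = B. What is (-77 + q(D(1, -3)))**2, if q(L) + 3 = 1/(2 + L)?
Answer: 57121/9 ≈ 6346.8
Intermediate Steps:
q(L) = -3 + 1/(2 + L)
(-77 + q(D(1, -3)))**2 = (-77 + (-5 - 3*1)/(2 + 1))**2 = (-77 + (-5 - 3)/3)**2 = (-77 + (1/3)*(-8))**2 = (-77 - 8/3)**2 = (-239/3)**2 = 57121/9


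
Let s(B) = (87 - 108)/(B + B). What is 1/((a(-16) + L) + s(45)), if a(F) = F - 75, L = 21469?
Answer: 30/641333 ≈ 4.6778e-5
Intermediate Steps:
a(F) = -75 + F
s(B) = -21/(2*B) (s(B) = -21*1/(2*B) = -21/(2*B))
1/((a(-16) + L) + s(45)) = 1/(((-75 - 16) + 21469) - 21/2/45) = 1/((-91 + 21469) - 21/2*1/45) = 1/(21378 - 7/30) = 1/(641333/30) = 30/641333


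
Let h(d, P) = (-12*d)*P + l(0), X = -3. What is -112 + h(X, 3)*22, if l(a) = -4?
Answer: 2176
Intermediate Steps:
h(d, P) = -4 - 12*P*d (h(d, P) = (-12*d)*P - 4 = -12*P*d - 4 = -4 - 12*P*d)
-112 + h(X, 3)*22 = -112 + (-4 - 12*3*(-3))*22 = -112 + (-4 + 108)*22 = -112 + 104*22 = -112 + 2288 = 2176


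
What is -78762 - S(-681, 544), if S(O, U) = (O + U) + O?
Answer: -77944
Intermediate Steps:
S(O, U) = U + 2*O
-78762 - S(-681, 544) = -78762 - (544 + 2*(-681)) = -78762 - (544 - 1362) = -78762 - 1*(-818) = -78762 + 818 = -77944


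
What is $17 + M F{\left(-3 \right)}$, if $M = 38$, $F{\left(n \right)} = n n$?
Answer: $359$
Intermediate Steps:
$F{\left(n \right)} = n^{2}$
$17 + M F{\left(-3 \right)} = 17 + 38 \left(-3\right)^{2} = 17 + 38 \cdot 9 = 17 + 342 = 359$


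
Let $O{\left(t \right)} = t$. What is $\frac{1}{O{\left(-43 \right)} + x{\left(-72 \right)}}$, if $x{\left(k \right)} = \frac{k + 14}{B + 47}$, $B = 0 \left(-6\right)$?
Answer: $- \frac{47}{2079} \approx -0.022607$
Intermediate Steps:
$B = 0$
$x{\left(k \right)} = \frac{14}{47} + \frac{k}{47}$ ($x{\left(k \right)} = \frac{k + 14}{0 + 47} = \frac{14 + k}{47} = \left(14 + k\right) \frac{1}{47} = \frac{14}{47} + \frac{k}{47}$)
$\frac{1}{O{\left(-43 \right)} + x{\left(-72 \right)}} = \frac{1}{-43 + \left(\frac{14}{47} + \frac{1}{47} \left(-72\right)\right)} = \frac{1}{-43 + \left(\frac{14}{47} - \frac{72}{47}\right)} = \frac{1}{-43 - \frac{58}{47}} = \frac{1}{- \frac{2079}{47}} = - \frac{47}{2079}$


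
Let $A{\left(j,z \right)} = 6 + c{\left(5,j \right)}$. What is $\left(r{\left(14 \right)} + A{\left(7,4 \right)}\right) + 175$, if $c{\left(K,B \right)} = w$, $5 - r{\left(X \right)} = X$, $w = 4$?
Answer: $176$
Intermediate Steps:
$r{\left(X \right)} = 5 - X$
$c{\left(K,B \right)} = 4$
$A{\left(j,z \right)} = 10$ ($A{\left(j,z \right)} = 6 + 4 = 10$)
$\left(r{\left(14 \right)} + A{\left(7,4 \right)}\right) + 175 = \left(\left(5 - 14\right) + 10\right) + 175 = \left(-9 + 10\right) + 175 = 1 + 175 = 176$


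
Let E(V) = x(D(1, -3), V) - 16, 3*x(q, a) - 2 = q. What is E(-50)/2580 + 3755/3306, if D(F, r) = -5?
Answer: 1605283/1421580 ≈ 1.1292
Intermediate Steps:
x(q, a) = 2/3 + q/3
E(V) = -17 (E(V) = (2/3 + (1/3)*(-5)) - 16 = (2/3 - 5/3) - 16 = -1 - 16 = -17)
E(-50)/2580 + 3755/3306 = -17/2580 + 3755/3306 = 1605283/1421580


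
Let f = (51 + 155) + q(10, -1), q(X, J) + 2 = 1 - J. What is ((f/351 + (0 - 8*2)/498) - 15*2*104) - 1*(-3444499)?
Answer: 100257710569/29133 ≈ 3.4414e+6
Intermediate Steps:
q(X, J) = -1 - J (q(X, J) = -2 + (1 - J) = -1 - J)
f = 206 (f = (51 + 155) + (-1 - 1*(-1)) = 206 + (-1 + 1) = 206 + 0 = 206)
((f/351 + (0 - 8*2)/498) - 15*2*104) - 1*(-3444499) = ((206/351 + (0 - 8*2)/498) - 15*2*104) - 1*(-3444499) = ((206*(1/351) + (0 - 16)*(1/498)) - 30*104) + 3444499 = ((206/351 - 16*1/498) - 3120) + 3444499 = ((206/351 - 8/249) - 3120) + 3444499 = (16162/29133 - 3120) + 3444499 = -90878798/29133 + 3444499 = 100257710569/29133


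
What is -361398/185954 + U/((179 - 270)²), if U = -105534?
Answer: -869892549/59226349 ≈ -14.688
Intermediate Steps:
-361398/185954 + U/((179 - 270)²) = -361398/185954 - 105534/(179 - 270)² = -361398*1/185954 - 105534/((-91)²) = -180699/92977 - 105534/8281 = -180699/92977 - 105534*1/8281 = -180699/92977 - 8118/637 = -869892549/59226349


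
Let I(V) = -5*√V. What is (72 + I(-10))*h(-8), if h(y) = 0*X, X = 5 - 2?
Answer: 0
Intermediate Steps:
X = 3 (X = 5 - 1*2 = 5 - 2 = 3)
h(y) = 0 (h(y) = 0*3 = 0)
(72 + I(-10))*h(-8) = (72 - 5*I*√10)*0 = 0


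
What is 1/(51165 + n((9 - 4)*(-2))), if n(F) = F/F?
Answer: 1/51166 ≈ 1.9544e-5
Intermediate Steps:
n(F) = 1
1/(51165 + n((9 - 4)*(-2))) = 1/(51165 + 1) = 1/51166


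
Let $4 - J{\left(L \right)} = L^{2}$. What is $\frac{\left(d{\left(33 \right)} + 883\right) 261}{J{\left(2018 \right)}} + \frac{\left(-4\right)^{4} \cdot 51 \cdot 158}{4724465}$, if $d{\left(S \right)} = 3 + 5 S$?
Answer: $\frac{157880098861}{427545184640} \approx 0.36927$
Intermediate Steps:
$J{\left(L \right)} = 4 - L^{2}$
$\frac{\left(d{\left(33 \right)} + 883\right) 261}{J{\left(2018 \right)}} + \frac{\left(-4\right)^{4} \cdot 51 \cdot 158}{4724465} = \frac{\left(\left(3 + 5 \cdot 33\right) + 883\right) 261}{4 - 2018^{2}} + \frac{\left(-4\right)^{4} \cdot 51 \cdot 158}{4724465} = \frac{\left(\left(3 + 165\right) + 883\right) 261}{4 - 4072324} + 256 \cdot 51 \cdot 158 \cdot \frac{1}{4724465} = \frac{\left(168 + 883\right) 261}{4 - 4072324} + 13056 \cdot 158 \cdot \frac{1}{4724465} = \frac{1051 \cdot 261}{-4072320} + 2062848 \cdot \frac{1}{4724465} = 274311 \left(- \frac{1}{4072320}\right) + \frac{2062848}{4724465} = - \frac{30479}{452480} + \frac{2062848}{4724465} = \frac{157880098861}{427545184640}$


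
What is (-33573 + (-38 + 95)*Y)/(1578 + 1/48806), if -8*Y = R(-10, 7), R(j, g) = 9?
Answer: -6566774091/308063476 ≈ -21.316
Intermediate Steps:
Y = -9/8 (Y = -⅛*9 = -9/8 ≈ -1.1250)
(-33573 + (-38 + 95)*Y)/(1578 + 1/48806) = (-33573 + (-38 + 95)*(-9/8))/(1578 + 1/48806) = (-33573 + 57*(-9/8))/(1578 + 1/48806) = (-33573 - 513/8)/(77015869/48806) = -269097/8*48806/77015869 = -6566774091/308063476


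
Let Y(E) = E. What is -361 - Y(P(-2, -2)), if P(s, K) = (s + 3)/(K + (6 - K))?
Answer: -2167/6 ≈ -361.17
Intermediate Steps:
P(s, K) = ½ + s/6 (P(s, K) = (3 + s)/6 = (3 + s)*(⅙) = ½ + s/6)
-361 - Y(P(-2, -2)) = -361 - (½ + (⅙)*(-2)) = -361 - (½ - ⅓) = -361 - 1*⅙ = -361 - ⅙ = -2167/6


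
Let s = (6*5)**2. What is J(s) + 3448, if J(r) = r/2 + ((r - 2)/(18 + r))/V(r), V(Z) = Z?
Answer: 1610264249/413100 ≈ 3898.0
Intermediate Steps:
s = 900 (s = 30**2 = 900)
J(r) = r/2 + (-2 + r)/(r*(18 + r)) (J(r) = r/2 + ((r - 2)/(18 + r))/r = r*(1/2) + ((-2 + r)/(18 + r))/r = r/2 + ((-2 + r)/(18 + r))/r = r/2 + (-2 + r)/(r*(18 + r)))
J(s) + 3448 = (-2 + 900 + (1/2)*900**3 + 9*900**2)/(900*(18 + 900)) + 3448 = (1/900)*(-2 + 900 + (1/2)*729000000 + 9*810000)/918 + 3448 = (1/900)*(1/918)*(-2 + 900 + 364500000 + 7290000) + 3448 = (1/900)*(1/918)*371790898 + 3448 = 185895449/413100 + 3448 = 1610264249/413100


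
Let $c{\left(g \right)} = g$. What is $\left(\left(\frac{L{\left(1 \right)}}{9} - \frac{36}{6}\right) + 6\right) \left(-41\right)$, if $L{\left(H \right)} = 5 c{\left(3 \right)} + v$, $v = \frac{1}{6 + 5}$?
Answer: $- \frac{6806}{99} \approx -68.747$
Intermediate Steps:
$v = \frac{1}{11} \approx 0.090909$
$L{\left(H \right)} = \frac{166}{11}$ ($L{\left(H \right)} = 5 \cdot 3 + \frac{1}{11} = 15 + \frac{1}{11} = \frac{166}{11}$)
$\left(\left(\frac{L{\left(1 \right)}}{9} - \frac{36}{6}\right) + 6\right) \left(-41\right) = \left(\left(\frac{166}{11 \cdot 9} - \frac{36}{6}\right) + 6\right) \left(-41\right) = \left(\left(\frac{166}{11} \cdot \frac{1}{9} - 6\right) + 6\right) \left(-41\right) = \left(\left(\frac{166}{99} - 6\right) + 6\right) \left(-41\right) = \left(- \frac{428}{99} + 6\right) \left(-41\right) = \frac{166}{99} \left(-41\right) = - \frac{6806}{99}$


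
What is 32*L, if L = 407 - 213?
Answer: 6208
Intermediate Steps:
L = 194
32*L = 32*194 = 6208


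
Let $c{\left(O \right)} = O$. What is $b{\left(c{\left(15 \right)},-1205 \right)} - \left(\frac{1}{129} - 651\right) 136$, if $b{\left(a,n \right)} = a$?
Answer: $\frac{11422943}{129} \approx 88550.0$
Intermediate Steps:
$b{\left(c{\left(15 \right)},-1205 \right)} - \left(\frac{1}{129} - 651\right) 136 = 15 - \left(\frac{1}{129} - 651\right) 136 = 15 - \left(- \frac{83978}{129}\right) 136 = 15 - - \frac{11421008}{129} = 15 + \frac{11421008}{129} = \frac{11422943}{129}$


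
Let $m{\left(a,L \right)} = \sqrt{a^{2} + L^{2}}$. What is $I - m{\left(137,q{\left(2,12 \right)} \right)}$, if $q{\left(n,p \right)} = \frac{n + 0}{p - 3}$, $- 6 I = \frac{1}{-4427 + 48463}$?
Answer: $- \frac{1}{264216} - \frac{\sqrt{1520293}}{9} \approx -137.0$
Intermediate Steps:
$I = - \frac{1}{264216}$ ($I = - \frac{1}{6 \left(-4427 + 48463\right)} = - \frac{1}{6 \cdot 44036} = \left(- \frac{1}{6}\right) \frac{1}{44036} = - \frac{1}{264216} \approx -3.7848 \cdot 10^{-6}$)
$q{\left(n,p \right)} = \frac{n}{-3 + p}$
$m{\left(a,L \right)} = \sqrt{L^{2} + a^{2}}$
$I - m{\left(137,q{\left(2,12 \right)} \right)} = - \frac{1}{264216} - \sqrt{\left(\frac{2}{-3 + 12}\right)^{2} + 137^{2}} = - \frac{1}{264216} - \sqrt{\left(\frac{2}{9}\right)^{2} + 18769} = - \frac{1}{264216} - \sqrt{\frac{4}{81} + 18769} = - \frac{1}{264216} - \sqrt{\frac{1520293}{81}} = - \frac{1}{264216} - \frac{\sqrt{1520293}}{9}$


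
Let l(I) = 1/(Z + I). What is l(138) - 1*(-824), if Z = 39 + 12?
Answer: 155737/189 ≈ 824.00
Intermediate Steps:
Z = 51
l(I) = 1/(51 + I)
l(138) - 1*(-824) = 1/(51 + 138) - 1*(-824) = 1/189 + 824 = 155737/189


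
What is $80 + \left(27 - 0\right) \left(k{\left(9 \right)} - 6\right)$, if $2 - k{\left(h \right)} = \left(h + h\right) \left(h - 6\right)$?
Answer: $-1486$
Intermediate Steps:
$k{\left(h \right)} = 2 - 2 h \left(-6 + h\right)$ ($k{\left(h \right)} = 2 - \left(h + h\right) \left(h - 6\right) = 2 - 2 h \left(-6 + h\right)$)
$80 + \left(27 - 0\right) \left(k{\left(9 \right)} - 6\right) = 80 + \left(27 - 0\right) \left(\left(2 - 2 \cdot 9^{2} + 12 \cdot 9\right) - 6\right) = 80 + \left(27 + 0\right) \left(\left(2 - 162 + 108\right) - 6\right) = 80 + 27 \left(\left(2 - 162 + 108\right) - 6\right) = 80 + 27 \left(-52 - 6\right) = 80 + 27 \left(-58\right) = 80 - 1566 = -1486$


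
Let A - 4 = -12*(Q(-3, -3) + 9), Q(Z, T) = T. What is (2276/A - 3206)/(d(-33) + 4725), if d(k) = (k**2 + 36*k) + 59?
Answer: -55071/79645 ≈ -0.69146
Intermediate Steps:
A = -68 (A = 4 - 12*(-3 + 9) = 4 - 12*6 = 4 - 72 = -68)
d(k) = 59 + k**2 + 36*k
(2276/A - 3206)/(d(-33) + 4725) = (2276/(-68) - 3206)/((59 + (-33)**2 + 36*(-33)) + 4725) = (2276*(-1/68) - 3206)/((59 + 1089 - 1188) + 4725) = (-569/17 - 3206)/(-40 + 4725) = -55071/17/4685 = -55071/17*1/4685 = -55071/79645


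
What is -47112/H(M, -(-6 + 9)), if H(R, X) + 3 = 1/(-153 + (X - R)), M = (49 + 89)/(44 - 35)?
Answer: 8071856/515 ≈ 15674.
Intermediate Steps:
M = 46/3 (M = 138/9 = 138*(⅑) = 46/3 ≈ 15.333)
H(R, X) = -3 + 1/(-153 + X - R) (H(R, X) = -3 + 1/(-153 + (X - R)) = -3 + 1/(-153 + X - R))
-47112/H(M, -(-6 + 9)) = -47112*(153 + 46/3 - (-1)*(-6 + 9))/(-460 - 3*46/3 + 3*(-(-6 + 9))) = -47112*(153 + 46/3 - (-1)*3)/(-460 - 46 + 3*(-1*3)) = -47112*(153 + 46/3 - 1*(-3))/(-460 - 46 + 3*(-3)) = -47112*(153 + 46/3 + 3)/(-460 - 46 - 9) = -47112/(-515/(514/3)) = -47112/((3/514)*(-515)) = -47112/(-1545/514) = -47112*(-514/1545) = 8071856/515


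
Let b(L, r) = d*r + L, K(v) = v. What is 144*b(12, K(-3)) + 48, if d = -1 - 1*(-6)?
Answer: -384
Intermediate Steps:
d = 5 (d = -1 + 6 = 5)
b(L, r) = L + 5*r (b(L, r) = 5*r + L = L + 5*r)
144*b(12, K(-3)) + 48 = 144*(12 + 5*(-3)) + 48 = 144*(12 - 15) + 48 = 144*(-3) + 48 = -432 + 48 = -384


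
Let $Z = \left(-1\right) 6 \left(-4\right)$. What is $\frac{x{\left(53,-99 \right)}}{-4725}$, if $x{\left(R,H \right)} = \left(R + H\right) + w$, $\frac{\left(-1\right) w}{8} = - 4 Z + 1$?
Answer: $- \frac{34}{225} \approx -0.15111$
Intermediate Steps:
$Z = 24$ ($Z = \left(-6\right) \left(-4\right) = 24$)
$w = 760$ ($w = - 8 \left(\left(-4\right) 24 + 1\right) = - 8 \left(-96 + 1\right) = \left(-8\right) \left(-95\right) = 760$)
$x{\left(R,H \right)} = 760 + H + R$ ($x{\left(R,H \right)} = \left(R + H\right) + 760 = \left(H + R\right) + 760 = 760 + H + R$)
$\frac{x{\left(53,-99 \right)}}{-4725} = \frac{760 - 99 + 53}{-4725} = 714 \left(- \frac{1}{4725}\right) = - \frac{34}{225}$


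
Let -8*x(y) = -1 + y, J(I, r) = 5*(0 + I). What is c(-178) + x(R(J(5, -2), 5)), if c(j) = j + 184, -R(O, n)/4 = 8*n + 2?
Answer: 217/8 ≈ 27.125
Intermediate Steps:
J(I, r) = 5*I
R(O, n) = -8 - 32*n (R(O, n) = -4*(8*n + 2) = -4*(2 + 8*n) = -8 - 32*n)
c(j) = 184 + j
x(y) = 1/8 - y/8 (x(y) = -(-1 + y)/8 = 1/8 - y/8)
c(-178) + x(R(J(5, -2), 5)) = (184 - 178) + (1/8 - (-8 - 32*5)/8) = 6 + (1/8 - (-8 - 160)/8) = 6 + (1/8 - 1/8*(-168)) = 6 + (1/8 + 21) = 6 + 169/8 = 217/8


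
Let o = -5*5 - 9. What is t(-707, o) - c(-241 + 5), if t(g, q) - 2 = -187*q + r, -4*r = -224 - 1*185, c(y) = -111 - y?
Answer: 25349/4 ≈ 6337.3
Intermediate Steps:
o = -34 (o = -25 - 9 = -34)
r = 409/4 (r = -(-224 - 1*185)/4 = -(-224 - 185)/4 = -¼*(-409) = 409/4 ≈ 102.25)
t(g, q) = 417/4 - 187*q (t(g, q) = 2 + (-187*q + 409/4) = 2 + (409/4 - 187*q) = 417/4 - 187*q)
t(-707, o) - c(-241 + 5) = (417/4 - 187*(-34)) - (-111 - (-241 + 5)) = (417/4 + 6358) - (-111 - 1*(-236)) = 25849/4 - (-111 + 236) = 25849/4 - 1*125 = 25849/4 - 125 = 25349/4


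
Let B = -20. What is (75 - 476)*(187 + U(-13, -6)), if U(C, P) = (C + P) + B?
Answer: -59348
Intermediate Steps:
U(C, P) = -20 + C + P (U(C, P) = (C + P) - 20 = -20 + C + P)
(75 - 476)*(187 + U(-13, -6)) = (75 - 476)*(187 + (-20 - 13 - 6)) = -401*(187 - 39) = -401*148 = -59348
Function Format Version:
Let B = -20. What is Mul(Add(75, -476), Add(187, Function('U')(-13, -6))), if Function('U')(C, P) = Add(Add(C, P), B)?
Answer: -59348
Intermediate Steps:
Function('U')(C, P) = Add(-20, C, P) (Function('U')(C, P) = Add(Add(C, P), -20) = Add(-20, C, P))
Mul(Add(75, -476), Add(187, Function('U')(-13, -6))) = Mul(Add(75, -476), Add(187, Add(-20, -13, -6))) = Mul(-401, Add(187, -39)) = Mul(-401, 148) = -59348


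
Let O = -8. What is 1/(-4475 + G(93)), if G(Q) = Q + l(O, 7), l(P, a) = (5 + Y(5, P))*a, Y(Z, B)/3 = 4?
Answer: -1/4263 ≈ -0.00023458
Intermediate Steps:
Y(Z, B) = 12 (Y(Z, B) = 3*4 = 12)
l(P, a) = 17*a (l(P, a) = (5 + 12)*a = 17*a)
G(Q) = 119 + Q (G(Q) = Q + 17*7 = Q + 119 = 119 + Q)
1/(-4475 + G(93)) = 1/(-4475 + (119 + 93)) = 1/(-4475 + 212) = 1/(-4263) = -1/4263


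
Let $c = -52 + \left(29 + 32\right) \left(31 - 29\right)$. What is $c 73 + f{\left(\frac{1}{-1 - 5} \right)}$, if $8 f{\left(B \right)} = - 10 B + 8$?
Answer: $\frac{122669}{24} \approx 5111.2$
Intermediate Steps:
$c = 70$ ($c = -52 + 61 \cdot 2 = -52 + 122 = 70$)
$f{\left(B \right)} = 1 - \frac{5 B}{4}$ ($f{\left(B \right)} = \frac{- 10 B + 8}{8} = \frac{8 - 10 B}{8} = 1 - \frac{5 B}{4}$)
$c 73 + f{\left(\frac{1}{-1 - 5} \right)} = 70 \cdot 73 + \left(1 - \frac{5}{4 \left(-1 - 5\right)}\right) = 5110 + \left(1 - \frac{5}{4 \left(-6\right)}\right) = 5110 + \left(1 - - \frac{5}{24}\right) = 5110 + \left(1 + \frac{5}{24}\right) = 5110 + \frac{29}{24} = \frac{122669}{24}$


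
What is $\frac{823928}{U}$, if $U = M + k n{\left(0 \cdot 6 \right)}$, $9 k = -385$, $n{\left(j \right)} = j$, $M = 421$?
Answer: $\frac{823928}{421} \approx 1957.1$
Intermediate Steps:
$k = - \frac{385}{9}$ ($k = \frac{1}{9} \left(-385\right) = - \frac{385}{9} \approx -42.778$)
$U = 421$ ($U = 421 - \frac{385 \cdot 0 \cdot 6}{9} = 421 - 0 = 421 + 0 = 421$)
$\frac{823928}{U} = \frac{823928}{421}$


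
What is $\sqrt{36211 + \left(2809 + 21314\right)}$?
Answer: $\sqrt{60334} \approx 245.63$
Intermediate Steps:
$\sqrt{36211 + \left(2809 + 21314\right)} = \sqrt{36211 + 24123} = \sqrt{60334}$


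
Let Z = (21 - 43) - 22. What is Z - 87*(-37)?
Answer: 3175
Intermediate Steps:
Z = -44 (Z = -22 - 22 = -44)
Z - 87*(-37) = -44 - 87*(-37) = -44 + 3219 = 3175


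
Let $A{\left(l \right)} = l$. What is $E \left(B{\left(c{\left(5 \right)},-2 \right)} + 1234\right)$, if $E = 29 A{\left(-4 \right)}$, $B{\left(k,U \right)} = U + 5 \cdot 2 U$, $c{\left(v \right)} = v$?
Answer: $-140592$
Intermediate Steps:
$B{\left(k,U \right)} = 11 U$ ($B{\left(k,U \right)} = U + 10 U = 11 U$)
$E = -116$ ($E = 29 \left(-4\right) = -116$)
$E \left(B{\left(c{\left(5 \right)},-2 \right)} + 1234\right) = - 116 \left(11 \left(-2\right) + 1234\right) = - 116 \left(-22 + 1234\right) = \left(-116\right) 1212 = -140592$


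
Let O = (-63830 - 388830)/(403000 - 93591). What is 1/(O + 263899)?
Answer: 309409/81652273031 ≈ 3.7893e-6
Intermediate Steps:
O = -452660/309409 ≈ -1.4630
1/(O + 263899) = 1/(-452660/309409 + 263899) = 1/(81652273031/309409) = 309409/81652273031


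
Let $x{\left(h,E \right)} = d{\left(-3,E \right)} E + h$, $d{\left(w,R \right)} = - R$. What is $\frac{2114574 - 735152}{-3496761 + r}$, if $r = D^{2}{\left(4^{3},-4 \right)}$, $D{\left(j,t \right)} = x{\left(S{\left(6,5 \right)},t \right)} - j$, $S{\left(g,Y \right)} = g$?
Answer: $- \frac{1379422}{3491285} \approx -0.3951$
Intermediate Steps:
$x{\left(h,E \right)} = h - E^{2}$ ($x{\left(h,E \right)} = - E E + h = - E^{2} + h = h - E^{2}$)
$D{\left(j,t \right)} = 6 - j - t^{2}$ ($D{\left(j,t \right)} = \left(6 - t^{2}\right) - j = 6 - j - t^{2}$)
$r = 5476$ ($r = \left(6 - 4^{3} - \left(-4\right)^{2}\right)^{2} = \left(6 - 64 - 16\right)^{2} = \left(-74\right)^{2} = 5476$)
$\frac{2114574 - 735152}{-3496761 + r} = \frac{2114574 - 735152}{-3496761 + 5476} = \frac{1379422}{-3491285} = 1379422 \left(- \frac{1}{3491285}\right) = - \frac{1379422}{3491285}$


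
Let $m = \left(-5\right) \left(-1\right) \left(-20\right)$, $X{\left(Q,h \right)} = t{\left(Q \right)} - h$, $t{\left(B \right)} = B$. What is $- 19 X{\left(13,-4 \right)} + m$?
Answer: $-423$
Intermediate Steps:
$X{\left(Q,h \right)} = Q - h$
$m = -100$ ($m = 5 \left(-20\right) = -100$)
$- 19 X{\left(13,-4 \right)} + m = - 19 \left(13 - -4\right) - 100 = - 19 \left(13 + 4\right) - 100 = \left(-19\right) 17 - 100 = -323 - 100 = -423$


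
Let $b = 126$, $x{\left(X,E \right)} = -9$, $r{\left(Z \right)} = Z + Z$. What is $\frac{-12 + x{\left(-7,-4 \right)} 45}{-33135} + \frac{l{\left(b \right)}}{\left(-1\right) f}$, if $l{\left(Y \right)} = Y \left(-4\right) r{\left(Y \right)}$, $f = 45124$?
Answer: $\frac{352268899}{124598645} \approx 2.8272$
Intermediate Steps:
$r{\left(Z \right)} = 2 Z$
$l{\left(Y \right)} = - 8 Y^{2}$ ($l{\left(Y \right)} = Y \left(-4\right) 2 Y = - 4 Y 2 Y = - 8 Y^{2}$)
$\frac{-12 + x{\left(-7,-4 \right)} 45}{-33135} + \frac{l{\left(b \right)}}{\left(-1\right) f} = \frac{-12 - 405}{-33135} + \frac{\left(-8\right) 126^{2}}{\left(-1\right) 45124} = \left(-12 - 405\right) \left(- \frac{1}{33135}\right) + \frac{\left(-8\right) 15876}{-45124} = \left(-417\right) \left(- \frac{1}{33135}\right) - - \frac{31752}{11281} = \frac{139}{11045} + \frac{31752}{11281} = \frac{352268899}{124598645}$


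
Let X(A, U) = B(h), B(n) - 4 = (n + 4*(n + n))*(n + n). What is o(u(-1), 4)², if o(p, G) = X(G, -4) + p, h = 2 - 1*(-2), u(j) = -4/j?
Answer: 87616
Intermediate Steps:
h = 4 (h = 2 + 2 = 4)
B(n) = 4 + 18*n² (B(n) = 4 + (n + 4*(n + n))*(n + n) = 4 + (n + 4*(2*n))*(2*n) = 4 + (n + 8*n)*(2*n) = 4 + (9*n)*(2*n) = 4 + 18*n²)
X(A, U) = 292 (X(A, U) = 4 + 18*4² = 4 + 18*16 = 4 + 288 = 292)
o(p, G) = 292 + p
o(u(-1), 4)² = (292 - 4/(-1))² = (292 - 4*(-1))² = (292 + 4)² = 296² = 87616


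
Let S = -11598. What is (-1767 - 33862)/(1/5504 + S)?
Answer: 196102016/63835391 ≈ 3.0720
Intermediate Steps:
(-1767 - 33862)/(1/5504 + S) = (-1767 - 33862)/(1/5504 - 11598) = -35629/(1/5504 - 11598) = -35629/(-63835391/5504) = -35629*(-5504/63835391) = 196102016/63835391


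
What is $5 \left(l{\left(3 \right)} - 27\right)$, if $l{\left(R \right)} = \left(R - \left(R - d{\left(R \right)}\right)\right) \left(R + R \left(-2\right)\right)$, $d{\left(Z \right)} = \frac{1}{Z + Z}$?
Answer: $- \frac{275}{2} \approx -137.5$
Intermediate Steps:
$d{\left(Z \right)} = \frac{1}{2 Z}$
$l{\left(R \right)} = - \frac{1}{2}$ ($l{\left(R \right)} = \left(R - \left(R - \frac{1}{2 R}\right)\right) \left(R + R \left(-2\right)\right) = \frac{1}{2 R} \left(R - 2 R\right) = \frac{1}{2 R} \left(- R\right) = - \frac{1}{2}$)
$5 \left(l{\left(3 \right)} - 27\right) = 5 \left(- \frac{1}{2} - 27\right) = 5 \left(- \frac{55}{2}\right) = - \frac{275}{2}$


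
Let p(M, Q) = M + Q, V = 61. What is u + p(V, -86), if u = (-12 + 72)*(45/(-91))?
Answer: -4975/91 ≈ -54.670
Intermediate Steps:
u = -2700/91 (u = 60*(45*(-1/91)) = 60*(-45/91) = -2700/91 ≈ -29.670)
u + p(V, -86) = -2700/91 + (61 - 86) = -2700/91 - 25 = -4975/91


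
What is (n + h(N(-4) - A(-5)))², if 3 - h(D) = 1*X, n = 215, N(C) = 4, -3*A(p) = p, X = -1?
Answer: 47961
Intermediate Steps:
A(p) = -p/3
h(D) = 4 (h(D) = 3 - (-1) = 3 - 1*(-1) = 3 + 1 = 4)
(n + h(N(-4) - A(-5)))² = (215 + 4)² = 219² = 47961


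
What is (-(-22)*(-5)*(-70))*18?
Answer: 138600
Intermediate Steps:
(-(-22)*(-5)*(-70))*18 = (-1*110*(-70))*18 = -110*(-70)*18 = 7700*18 = 138600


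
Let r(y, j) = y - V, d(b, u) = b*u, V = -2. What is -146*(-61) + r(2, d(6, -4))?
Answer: 8910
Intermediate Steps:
r(y, j) = 2 + y (r(y, j) = y - 1*(-2) = y + 2 = 2 + y)
-146*(-61) + r(2, d(6, -4)) = -146*(-61) + (2 + 2) = 8906 + 4 = 8910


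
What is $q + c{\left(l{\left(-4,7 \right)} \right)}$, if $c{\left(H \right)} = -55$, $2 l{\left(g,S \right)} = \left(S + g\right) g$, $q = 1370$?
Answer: $1315$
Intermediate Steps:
$l{\left(g,S \right)} = \frac{g \left(S + g\right)}{2}$ ($l{\left(g,S \right)} = \frac{\left(S + g\right) g}{2} = \frac{g \left(S + g\right)}{2}$)
$q + c{\left(l{\left(-4,7 \right)} \right)} = 1370 - 55 = 1315$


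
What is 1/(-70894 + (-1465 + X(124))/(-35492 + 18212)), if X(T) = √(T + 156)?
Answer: -1411253976960/100049319796359383 + 2304*√70/100049319796359383 ≈ -1.4106e-5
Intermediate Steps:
X(T) = √(156 + T)
1/(-70894 + (-1465 + X(124))/(-35492 + 18212)) = 1/(-70894 + (-1465 + √(156 + 124))/(-35492 + 18212)) = 1/(-70894 + (-1465 + √280)/(-17280)) = 1/(-70894 + (-1465 + 2*√70)*(-1/17280)) = 1/(-70894 + (293/3456 - √70/8640)) = 1/(-245009371/3456 - √70/8640)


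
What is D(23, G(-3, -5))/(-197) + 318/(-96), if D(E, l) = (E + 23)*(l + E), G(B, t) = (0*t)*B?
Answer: -27369/3152 ≈ -8.6831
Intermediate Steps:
G(B, t) = 0 (G(B, t) = 0*B = 0)
D(E, l) = (23 + E)*(E + l)
D(23, G(-3, -5))/(-197) + 318/(-96) = (23² + 23*23 + 23*0 + 23*0)/(-197) + 318/(-96) = (529 + 529 + 0 + 0)*(-1/197) + 318*(-1/96) = 1058*(-1/197) - 53/16 = -1058/197 - 53/16 = -27369/3152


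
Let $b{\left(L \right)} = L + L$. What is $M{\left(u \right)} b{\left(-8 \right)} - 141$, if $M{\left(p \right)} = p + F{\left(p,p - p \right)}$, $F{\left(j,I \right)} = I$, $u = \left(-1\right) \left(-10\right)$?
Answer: $-301$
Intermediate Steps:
$u = 10$
$b{\left(L \right)} = 2 L$
$M{\left(p \right)} = p$ ($M{\left(p \right)} = p + \left(p - p\right) = p + 0 = p$)
$M{\left(u \right)} b{\left(-8 \right)} - 141 = 10 \cdot 2 \left(-8\right) - 141 = 10 \left(-16\right) - 141 = -160 - 141 = -301$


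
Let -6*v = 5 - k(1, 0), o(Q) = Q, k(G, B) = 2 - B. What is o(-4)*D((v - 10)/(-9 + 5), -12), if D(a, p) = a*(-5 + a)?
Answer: 399/16 ≈ 24.938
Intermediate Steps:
v = -1/2 (v = -(5 - (2 - 1*0))/6 = -(5 - (2 + 0))/6 = -(5 - 1*2)/6 = -(5 - 2)/6 = -1/6*3 = -1/2 ≈ -0.50000)
o(-4)*D((v - 10)/(-9 + 5), -12) = -4*(-1/2 - 10)/(-9 + 5)*(-5 + (-1/2 - 10)/(-9 + 5)) = -4*(-21/2/(-4))*(-5 - 21/2/(-4)) = -4*(-21/2*(-1/4))*(-5 - 21/2*(-1/4)) = -21*(-5 + 21/8)/2 = -21*(-19)/(2*8) = -4*(-399/64) = 399/16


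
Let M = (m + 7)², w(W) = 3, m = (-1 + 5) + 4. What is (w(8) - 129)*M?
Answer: -28350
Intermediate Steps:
m = 8 (m = 4 + 4 = 8)
M = 225 (M = (8 + 7)² = 15² = 225)
(w(8) - 129)*M = (3 - 129)*225 = -126*225 = -28350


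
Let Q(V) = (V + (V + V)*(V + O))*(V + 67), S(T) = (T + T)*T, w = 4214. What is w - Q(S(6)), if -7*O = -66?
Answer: -11449678/7 ≈ -1.6357e+6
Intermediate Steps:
O = 66/7 (O = -⅐*(-66) = 66/7 ≈ 9.4286)
S(T) = 2*T² (S(T) = (2*T)*T = 2*T²)
Q(V) = (67 + V)*(V + 2*V*(66/7 + V)) (Q(V) = (V + (V + V)*(V + 66/7))*(V + 67) = (V + (2*V)*(66/7 + V))*(67 + V) = (V + 2*V*(66/7 + V))*(67 + V) = (67 + V)*(V + 2*V*(66/7 + V)))
w - Q(S(6)) = 4214 - 2*6²*(9313 + 14*(2*6²)² + 1077*(2*6²))/7 = 4214 - 2*36*(9313 + 14*(2*36)² + 1077*(2*36))/7 = 4214 - 72*(9313 + 14*72² + 1077*72)/7 = 4214 - 72*(9313 + 14*5184 + 77544)/7 = 4214 - 72*(9313 + 72576 + 77544)/7 = 4214 - 72*159433/7 = 4214 - 1*11479176/7 = 4214 - 11479176/7 = -11449678/7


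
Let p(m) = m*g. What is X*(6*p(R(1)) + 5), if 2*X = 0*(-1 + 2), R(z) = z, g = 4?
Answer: 0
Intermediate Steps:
p(m) = 4*m (p(m) = m*4 = 4*m)
X = 0 (X = (0*(-1 + 2))/2 = (0*1)/2 = (½)*0 = 0)
X*(6*p(R(1)) + 5) = 0*(6*(4*1) + 5) = 0*(6*4 + 5) = 0*(24 + 5) = 0*29 = 0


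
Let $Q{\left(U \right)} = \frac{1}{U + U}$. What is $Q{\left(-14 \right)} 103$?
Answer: $- \frac{103}{28} \approx -3.6786$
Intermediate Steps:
$Q{\left(U \right)} = \frac{1}{2 U}$
$Q{\left(-14 \right)} 103 = \frac{1}{2 \left(-14\right)} 103 = \frac{1}{2} \left(- \frac{1}{14}\right) 103 = \left(- \frac{1}{28}\right) 103 = - \frac{103}{28}$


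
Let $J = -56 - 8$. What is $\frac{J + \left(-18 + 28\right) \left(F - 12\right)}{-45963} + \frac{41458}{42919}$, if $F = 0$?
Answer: $\frac{1913431150}{1972685997} \approx 0.96996$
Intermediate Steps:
$J = -64$ ($J = -56 - 8 = -64$)
$\frac{J + \left(-18 + 28\right) \left(F - 12\right)}{-45963} + \frac{41458}{42919} = \frac{-64 + \left(-18 + 28\right) \left(0 - 12\right)}{-45963} + \frac{41458}{42919} = \left(-64 + 10 \left(0 - 12\right)\right) \left(- \frac{1}{45963}\right) + 41458 \cdot \frac{1}{42919} = \left(-64 + 10 \left(-12\right)\right) \left(- \frac{1}{45963}\right) + \frac{41458}{42919} = \left(-64 - 120\right) \left(- \frac{1}{45963}\right) + \frac{41458}{42919} = \left(-184\right) \left(- \frac{1}{45963}\right) + \frac{41458}{42919} = \frac{184}{45963} + \frac{41458}{42919} = \frac{1913431150}{1972685997}$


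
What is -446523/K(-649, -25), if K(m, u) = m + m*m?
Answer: -13531/12744 ≈ -1.0618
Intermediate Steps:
K(m, u) = m + m²
-446523/K(-649, -25) = -446523*(-1/(649*(1 - 649))) = -446523/((-649*(-648))) = -446523/420552 = -446523*1/420552 = -13531/12744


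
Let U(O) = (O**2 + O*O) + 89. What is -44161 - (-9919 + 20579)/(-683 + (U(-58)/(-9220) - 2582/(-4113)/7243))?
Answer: -8290566290071268983/187801323595303 ≈ -44145.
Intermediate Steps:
U(O) = 89 + 2*O**2 (U(O) = (O**2 + O**2) + 89 = 2*O**2 + 89 = 89 + 2*O**2)
-44161 - (-9919 + 20579)/(-683 + (U(-58)/(-9220) - 2582/(-4113)/7243)) = -44161 - (-9919 + 20579)/(-683 + ((89 + 2*(-58)**2)/(-9220) - 2582/(-4113)/7243)) = -44161 - 10660/(-683 + ((89 + 2*3364)*(-1/9220) - 2582*(-1/4113)*(1/7243))) = -44161 - 10660/(-683 + ((89 + 6728)*(-1/9220) + (2582/4113)*(1/7243))) = -44161 - 10660/(-683 + (6817*(-1/9220) + 2582/29790459)) = -44161 - 10660/(-683 + (-6817/9220 + 2582/29790459)) = -44161 - 10660/(-683 - 203057752963/274668031980) = -44161 - 10660/(-187801323595303/274668031980) = -44161 - 10660*(-274668031980)/187801323595303 = -44161 - 1*(-2927961220906800/187801323595303) = -44161 + 2927961220906800/187801323595303 = -8290566290071268983/187801323595303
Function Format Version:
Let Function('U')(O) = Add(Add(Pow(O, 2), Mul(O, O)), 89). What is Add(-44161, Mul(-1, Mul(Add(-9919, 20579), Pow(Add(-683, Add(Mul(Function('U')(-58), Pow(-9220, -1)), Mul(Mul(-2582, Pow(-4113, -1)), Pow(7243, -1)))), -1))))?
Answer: Rational(-8290566290071268983, 187801323595303) ≈ -44145.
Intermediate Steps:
Function('U')(O) = Add(89, Mul(2, Pow(O, 2))) (Function('U')(O) = Add(Add(Pow(O, 2), Pow(O, 2)), 89) = Add(Mul(2, Pow(O, 2)), 89) = Add(89, Mul(2, Pow(O, 2))))
Add(-44161, Mul(-1, Mul(Add(-9919, 20579), Pow(Add(-683, Add(Mul(Function('U')(-58), Pow(-9220, -1)), Mul(Mul(-2582, Pow(-4113, -1)), Pow(7243, -1)))), -1)))) = Add(-44161, Mul(-1, Mul(Add(-9919, 20579), Pow(Add(-683, Add(Mul(Add(89, Mul(2, Pow(-58, 2))), Pow(-9220, -1)), Mul(Mul(-2582, Pow(-4113, -1)), Pow(7243, -1)))), -1)))) = Add(-44161, Mul(-1, Mul(10660, Pow(Add(-683, Add(Mul(Add(89, Mul(2, 3364)), Rational(-1, 9220)), Mul(Mul(-2582, Rational(-1, 4113)), Rational(1, 7243)))), -1)))) = Add(-44161, Mul(-1, Mul(10660, Pow(Add(-683, Add(Mul(Add(89, 6728), Rational(-1, 9220)), Mul(Rational(2582, 4113), Rational(1, 7243)))), -1)))) = Add(-44161, Mul(-1, Mul(10660, Pow(Add(-683, Add(Mul(6817, Rational(-1, 9220)), Rational(2582, 29790459))), -1)))) = Add(-44161, Mul(-1, Mul(10660, Pow(Add(-683, Add(Rational(-6817, 9220), Rational(2582, 29790459))), -1)))) = Add(-44161, Mul(-1, Mul(10660, Pow(Add(-683, Rational(-203057752963, 274668031980)), -1)))) = Add(-44161, Mul(-1, Mul(10660, Pow(Rational(-187801323595303, 274668031980), -1)))) = Add(-44161, Mul(-1, Mul(10660, Rational(-274668031980, 187801323595303)))) = Add(-44161, Mul(-1, Rational(-2927961220906800, 187801323595303))) = Add(-44161, Rational(2927961220906800, 187801323595303)) = Rational(-8290566290071268983, 187801323595303)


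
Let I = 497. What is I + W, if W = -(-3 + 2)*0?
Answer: 497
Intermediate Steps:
W = 0 (W = -(-1)*0 = -1*0 = 0)
I + W = 497 + 0 = 497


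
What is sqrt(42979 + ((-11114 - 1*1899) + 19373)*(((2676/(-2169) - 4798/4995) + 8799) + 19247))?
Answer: sqrt(127667027538669155)/26751 ≈ 13357.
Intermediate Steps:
sqrt(42979 + ((-11114 - 1*1899) + 19373)*(((2676/(-2169) - 4798/4995) + 8799) + 19247)) = sqrt(42979 + ((-11114 - 1899) + 19373)*(((2676*(-1/2169) - 4798*1/4995) + 8799) + 19247)) = sqrt(42979 + (-13013 + 19373)*(((-892/723 - 4798/4995) + 8799) + 19247)) = sqrt(42979 + 6360*((-2641498/1203795 + 8799) + 19247)) = sqrt(42979 + 6360*(10589550707/1203795 + 19247)) = sqrt(42979 + 6360*(33758993072/1203795)) = sqrt(42979 + 14313813062528/80253) = sqrt(14317262256215/80253) = sqrt(127667027538669155)/26751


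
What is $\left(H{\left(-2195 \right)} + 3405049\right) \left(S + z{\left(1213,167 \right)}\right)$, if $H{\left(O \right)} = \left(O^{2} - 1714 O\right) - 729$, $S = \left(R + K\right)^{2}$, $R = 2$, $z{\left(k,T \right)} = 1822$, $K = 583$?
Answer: $4123257075025$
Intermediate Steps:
$S = 342225$ ($S = \left(2 + 583\right)^{2} = 585^{2} = 342225$)
$H{\left(O \right)} = -729 + O^{2} - 1714 O$
$\left(H{\left(-2195 \right)} + 3405049\right) \left(S + z{\left(1213,167 \right)}\right) = \left(\left(-729 + \left(-2195\right)^{2} - -3762230\right) + 3405049\right) \left(342225 + 1822\right) = \left(\left(-729 + 4818025 + 3762230\right) + 3405049\right) 344047 = \left(8579526 + 3405049\right) 344047 = 11984575 \cdot 344047 = 4123257075025$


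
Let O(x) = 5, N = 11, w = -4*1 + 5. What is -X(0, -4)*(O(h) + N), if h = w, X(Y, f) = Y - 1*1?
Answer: 16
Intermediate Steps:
X(Y, f) = -1 + Y (X(Y, f) = Y - 1 = -1 + Y)
w = 1 (w = -4 + 5 = 1)
h = 1
-X(0, -4)*(O(h) + N) = -(-1 + 0)*(5 + 11) = -(-1)*16 = -1*(-16) = 16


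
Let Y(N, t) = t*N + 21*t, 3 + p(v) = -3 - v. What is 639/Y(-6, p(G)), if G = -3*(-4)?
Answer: -71/30 ≈ -2.3667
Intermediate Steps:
G = 12
p(v) = -6 - v (p(v) = -3 + (-3 - v) = -6 - v)
Y(N, t) = 21*t + N*t (Y(N, t) = N*t + 21*t = 21*t + N*t)
639/Y(-6, p(G)) = 639/(((-6 - 1*12)*(21 - 6))) = 639/(((-6 - 12)*15)) = 639/((-18*15)) = 639/(-270) = 639*(-1/270) = -71/30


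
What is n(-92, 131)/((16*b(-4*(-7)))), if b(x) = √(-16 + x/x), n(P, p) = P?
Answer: 23*I*√15/60 ≈ 1.4846*I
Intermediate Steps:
b(x) = I*√15 (b(x) = √(-16 + 1) = √(-15) = I*√15)
n(-92, 131)/((16*b(-4*(-7)))) = -92*(-I*√15/240) = -(-23)*I*√15/60 = 23*I*√15/60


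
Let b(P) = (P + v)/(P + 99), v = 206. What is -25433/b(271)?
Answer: -9410210/477 ≈ -19728.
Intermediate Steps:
b(P) = (206 + P)/(99 + P) (b(P) = (P + 206)/(P + 99) = (206 + P)/(99 + P))
-25433/b(271) = -25433*(99 + 271)/(206 + 271) = -25433/(477/370) = -25433/((1/370)*477) = -25433/477/370 = -25433*370/477 = -9410210/477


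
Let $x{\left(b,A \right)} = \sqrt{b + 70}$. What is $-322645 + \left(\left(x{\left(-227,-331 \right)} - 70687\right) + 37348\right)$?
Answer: $-355984 + i \sqrt{157} \approx -3.5598 \cdot 10^{5} + 12.53 i$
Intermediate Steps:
$x{\left(b,A \right)} = \sqrt{70 + b}$
$-322645 + \left(\left(x{\left(-227,-331 \right)} - 70687\right) + 37348\right) = -322645 + \left(\left(\sqrt{70 - 227} - 70687\right) + 37348\right) = -322645 + \left(\left(\sqrt{-157} - 70687\right) + 37348\right) = -322645 + \left(\left(i \sqrt{157} - 70687\right) + 37348\right) = -322645 + \left(\left(-70687 + i \sqrt{157}\right) + 37348\right) = -322645 - \left(33339 - i \sqrt{157}\right) = -355984 + i \sqrt{157}$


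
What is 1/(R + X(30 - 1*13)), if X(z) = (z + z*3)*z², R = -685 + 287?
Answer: 1/19254 ≈ 5.1937e-5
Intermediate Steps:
R = -398
X(z) = 4*z³ (X(z) = (z + 3*z)*z² = (4*z)*z² = 4*z³)
1/(R + X(30 - 1*13)) = 1/(-398 + 4*(30 - 1*13)³) = 1/(-398 + 4*(30 - 13)³) = 1/(-398 + 4*17³) = 1/(-398 + 4*4913) = 1/(-398 + 19652) = 1/19254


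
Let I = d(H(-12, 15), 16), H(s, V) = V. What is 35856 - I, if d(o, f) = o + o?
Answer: 35826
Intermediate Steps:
d(o, f) = 2*o
I = 30 (I = 2*15 = 30)
35856 - I = 35856 - 1*30 = 35856 - 30 = 35826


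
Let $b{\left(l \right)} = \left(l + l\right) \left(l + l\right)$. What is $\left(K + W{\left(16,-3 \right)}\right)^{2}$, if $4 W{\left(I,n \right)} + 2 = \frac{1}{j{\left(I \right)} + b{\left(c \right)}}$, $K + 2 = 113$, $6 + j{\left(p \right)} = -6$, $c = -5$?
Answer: $\frac{1512976609}{123904} \approx 12211.0$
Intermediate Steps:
$j{\left(p \right)} = -12$ ($j{\left(p \right)} = -6 - 6 = -12$)
$K = 111$ ($K = -2 + 113 = 111$)
$b{\left(l \right)} = 4 l^{2}$ ($b{\left(l \right)} = 2 l 2 l = 4 l^{2}$)
$W{\left(I,n \right)} = - \frac{175}{352}$ ($W{\left(I,n \right)} = - \frac{1}{2} + \frac{1}{4 \left(-12 + 4 \left(-5\right)^{2}\right)} = - \frac{1}{2} + \frac{1}{4 \left(-12 + 4 \cdot 25\right)} = - \frac{1}{2} + \frac{1}{4 \left(-12 + 100\right)} = - \frac{1}{2} + \frac{1}{4 \cdot 88} = - \frac{1}{2} + \frac{1}{4} \cdot \frac{1}{88} = - \frac{1}{2} + \frac{1}{352} = - \frac{175}{352}$)
$\left(K + W{\left(16,-3 \right)}\right)^{2} = \left(111 - \frac{175}{352}\right)^{2} = \left(\frac{38897}{352}\right)^{2} = \frac{1512976609}{123904}$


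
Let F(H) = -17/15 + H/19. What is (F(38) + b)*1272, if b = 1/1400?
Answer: 193079/175 ≈ 1103.3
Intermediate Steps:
F(H) = -17/15 + H/19 (F(H) = -17*1/15 + H*(1/19) = -17/15 + H/19)
b = 1/1400 ≈ 0.00071429
(F(38) + b)*1272 = ((-17/15 + (1/19)*38) + 1/1400)*1272 = ((-17/15 + 2) + 1/1400)*1272 = (13/15 + 1/1400)*1272 = (3643/4200)*1272 = 193079/175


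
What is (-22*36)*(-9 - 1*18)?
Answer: 21384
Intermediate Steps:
(-22*36)*(-9 - 1*18) = -792*(-9 - 18) = -792*(-27) = 21384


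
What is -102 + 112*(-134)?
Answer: -15110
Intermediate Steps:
-102 + 112*(-134) = -102 - 15008 = -15110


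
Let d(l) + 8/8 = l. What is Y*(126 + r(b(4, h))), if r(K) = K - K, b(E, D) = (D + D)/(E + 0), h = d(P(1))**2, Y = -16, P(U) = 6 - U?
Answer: -2016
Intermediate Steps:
d(l) = -1 + l
h = 16 (h = (-1 + (6 - 1*1))**2 = (-1 + (6 - 1))**2 = (-1 + 5)**2 = 4**2 = 16)
b(E, D) = 2*D/E (b(E, D) = (2*D)/E = 2*D/E)
r(K) = 0
Y*(126 + r(b(4, h))) = -16*(126 + 0) = -16*126 = -2016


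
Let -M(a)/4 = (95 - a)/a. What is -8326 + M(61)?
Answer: -508022/61 ≈ -8328.2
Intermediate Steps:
M(a) = -4*(95 - a)/a
-8326 + M(61) = -8326 + (4 - 380/61) = -8326 - 136/61 = -508022/61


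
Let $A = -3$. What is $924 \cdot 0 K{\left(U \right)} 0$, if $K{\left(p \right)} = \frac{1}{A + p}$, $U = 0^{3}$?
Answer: $0$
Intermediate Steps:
$U = 0$
$K{\left(p \right)} = \frac{1}{-3 + p}$
$924 \cdot 0 K{\left(U \right)} 0 = 924 \frac{0}{-3 + 0} \cdot 0 = 924 \frac{0}{-3} \cdot 0 = 924 \cdot 0 \left(- \frac{1}{3}\right) 0 = 924 \cdot 0 \cdot 0 = 924 \cdot 0 = 0$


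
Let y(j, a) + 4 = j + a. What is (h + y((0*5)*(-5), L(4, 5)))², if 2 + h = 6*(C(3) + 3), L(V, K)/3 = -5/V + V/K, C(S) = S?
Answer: 328329/400 ≈ 820.82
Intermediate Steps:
L(V, K) = -15/V + 3*V/K (L(V, K) = 3*(-5/V + V/K) = -15/V + 3*V/K)
y(j, a) = -4 + a + j (y(j, a) = -4 + (j + a) = -4 + (a + j) = -4 + a + j)
h = 34 (h = -2 + 6*(3 + 3) = -2 + 6*6 = -2 + 36 = 34)
(h + y((0*5)*(-5), L(4, 5)))² = (34 + (-4 + (-15/4 + 3*4/5) + (0*5)*(-5)))² = (34 + (-4 + (-15*¼ + 3*4*(⅕)) + 0*(-5)))² = (34 + (-4 + (-15/4 + 12/5) + 0))² = (34 + (-4 - 27/20 + 0))² = (34 - 107/20)² = (573/20)² = 328329/400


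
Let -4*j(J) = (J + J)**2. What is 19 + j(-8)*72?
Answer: -4589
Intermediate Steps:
j(J) = -J**2 (j(J) = -(J + J)**2/4 = -4*J**2/4 = -J**2)
19 + j(-8)*72 = 19 - 1*(-8)**2*72 = 19 - 1*64*72 = 19 - 64*72 = 19 - 4608 = -4589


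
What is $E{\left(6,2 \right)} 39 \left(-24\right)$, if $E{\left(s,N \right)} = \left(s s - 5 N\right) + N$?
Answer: $-26208$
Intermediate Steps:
$E{\left(s,N \right)} = s^{2} - 4 N$ ($E{\left(s,N \right)} = \left(s^{2} - 5 N\right) + N = s^{2} - 4 N$)
$E{\left(6,2 \right)} 39 \left(-24\right) = \left(6^{2} - 8\right) 39 \left(-24\right) = \left(36 - 8\right) 39 \left(-24\right) = 28 \cdot 39 \left(-24\right) = 1092 \left(-24\right) = -26208$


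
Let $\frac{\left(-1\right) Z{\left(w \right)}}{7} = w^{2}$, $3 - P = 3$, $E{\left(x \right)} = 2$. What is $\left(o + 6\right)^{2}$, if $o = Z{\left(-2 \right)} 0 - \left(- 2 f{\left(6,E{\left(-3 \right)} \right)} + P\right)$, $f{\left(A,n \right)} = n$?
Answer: $100$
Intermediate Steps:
$P = 0$ ($P = 3 - 3 = 0$)
$Z{\left(w \right)} = - 7 w^{2}$
$o = 4$ ($o = - 7 \left(-2\right)^{2} \cdot 0 - \left(\left(-2\right) 2 + 0\right) = \left(-7\right) 4 \cdot 0 - \left(-4 + 0\right) = \left(-28\right) 0 - -4 = 0 + 4 = 4$)
$\left(o + 6\right)^{2} = \left(4 + 6\right)^{2} = 10^{2} = 100$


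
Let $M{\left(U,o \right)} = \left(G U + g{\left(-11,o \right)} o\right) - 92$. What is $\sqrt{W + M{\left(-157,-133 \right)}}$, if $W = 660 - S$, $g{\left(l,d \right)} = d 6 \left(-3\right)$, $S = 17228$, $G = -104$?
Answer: $13 i \sqrt{1886} \approx 564.57 i$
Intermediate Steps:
$g{\left(l,d \right)} = - 18 d$ ($g{\left(l,d \right)} = 6 d \left(-3\right) = - 18 d$)
$W = -16568$ ($W = 660 - 17228 = -16568$)
$M{\left(U,o \right)} = -92 - 104 U - 18 o^{2}$ ($M{\left(U,o \right)} = \left(- 104 U + - 18 o o\right) - 92 = \left(- 104 U - 18 o^{2}\right) - 92 = -92 - 104 U - 18 o^{2}$)
$\sqrt{W + M{\left(-157,-133 \right)}} = \sqrt{-16568 - \left(-16236 + 318402\right)} = \sqrt{-16568 - 302166} = \sqrt{-318734} = 13 i \sqrt{1886}$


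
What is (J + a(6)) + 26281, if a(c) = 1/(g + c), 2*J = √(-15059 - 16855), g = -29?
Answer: 604462/23 + 9*I*√394/2 ≈ 26281.0 + 89.323*I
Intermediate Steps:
J = 9*I*√394/2 (J = √(-15059 - 16855)/2 = √(-31914)/2 = (9*I*√394)/2 = 9*I*√394/2 ≈ 89.323*I)
a(c) = 1/(-29 + c)
(J + a(6)) + 26281 = (9*I*√394/2 + 1/(-29 + 6)) + 26281 = (9*I*√394/2 + 1/(-23)) + 26281 = (9*I*√394/2 - 1/23) + 26281 = (-1/23 + 9*I*√394/2) + 26281 = 604462/23 + 9*I*√394/2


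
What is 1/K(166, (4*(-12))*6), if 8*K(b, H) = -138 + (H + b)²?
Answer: 4/7373 ≈ 0.00054252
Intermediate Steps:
K(b, H) = -69/4 + (H + b)²/8 (K(b, H) = (-138 + (H + b)²)/8 = -69/4 + (H + b)²/8)
1/K(166, (4*(-12))*6) = 1/(-69/4 + ((4*(-12))*6 + 166)²/8) = 1/(-69/4 + (-48*6 + 166)²/8) = 1/(-69/4 + (-288 + 166)²/8) = 1/(-69/4 + (⅛)*(-122)²) = 1/(-69/4 + (⅛)*14884) = 1/(-69/4 + 3721/2) = 1/(7373/4) = 4/7373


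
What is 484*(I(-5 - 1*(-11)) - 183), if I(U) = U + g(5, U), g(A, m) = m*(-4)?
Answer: -97284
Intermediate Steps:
g(A, m) = -4*m
I(U) = -3*U (I(U) = U - 4*U = -3*U)
484*(I(-5 - 1*(-11)) - 183) = 484*(-3*(-5 - 1*(-11)) - 183) = 484*(-3*(-5 + 11) - 183) = 484*(-3*6 - 183) = 484*(-18 - 183) = 484*(-201) = -97284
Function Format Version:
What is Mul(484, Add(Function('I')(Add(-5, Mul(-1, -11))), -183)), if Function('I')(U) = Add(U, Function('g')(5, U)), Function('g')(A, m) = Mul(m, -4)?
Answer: -97284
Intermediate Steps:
Function('g')(A, m) = Mul(-4, m)
Function('I')(U) = Mul(-3, U) (Function('I')(U) = Add(U, Mul(-4, U)) = Mul(-3, U))
Mul(484, Add(Function('I')(Add(-5, Mul(-1, -11))), -183)) = Mul(484, Add(Mul(-3, Add(-5, Mul(-1, -11))), -183)) = Mul(484, Add(Mul(-3, Add(-5, 11)), -183)) = Mul(484, Add(Mul(-3, 6), -183)) = Mul(484, Add(-18, -183)) = Mul(484, -201) = -97284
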